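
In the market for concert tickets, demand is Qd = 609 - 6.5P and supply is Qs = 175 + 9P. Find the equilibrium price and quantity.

Set Qd = Qs: 609 - 6.5P = 175 + 9P.
434 = 15.5P, so P* = 28.
Q* = 609 − 6.5(28) = 427.

P* = 28, Q* = 427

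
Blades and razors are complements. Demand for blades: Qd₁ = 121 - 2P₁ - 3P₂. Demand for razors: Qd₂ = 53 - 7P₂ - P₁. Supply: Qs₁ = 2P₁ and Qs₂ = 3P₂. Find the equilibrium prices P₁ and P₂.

P₁ = 1051/37, P₂ = 91/37

Market 1: 121 - 2P₁ - 3P₂ = 2P₁ → 4P₁ + 3P₂ = 121.
Market 2: 10P₂ + P₁ = 53.
Eliminating P₂: 10×(1) − 3×(2) gives 37P₁ = 1051, so P₁ = 1051/37.
Back-substitute into (2): P₂ = (53 − 1×1051/37) / 10 = 91/37.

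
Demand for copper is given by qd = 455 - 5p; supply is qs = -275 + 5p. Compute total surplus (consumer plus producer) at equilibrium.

Total surplus = 1620

Equilibrium: 455 - 5p = -275 + 5p gives p* = 73, q* = 90.
Demand choke price: p = 91; supply starts at p = 55.
CS = ½(91 − 73)(90) = 810; PS = ½(73 − 55)(90) = 810.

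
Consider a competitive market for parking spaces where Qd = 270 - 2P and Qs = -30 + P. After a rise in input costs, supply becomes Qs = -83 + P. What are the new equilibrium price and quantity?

Original equilibrium: P* = 100, Q* = 70.
New equilibrium: 270 - 2P = -83 + P, so 353 = 3P and P' = 353/3; Q' = 270 − 2(353/3) = 104/3.

P' = 353/3, Q' = 104/3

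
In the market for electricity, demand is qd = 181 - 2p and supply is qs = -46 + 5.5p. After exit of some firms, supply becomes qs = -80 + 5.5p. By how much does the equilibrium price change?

Original equilibrium: p* = 454/15, q* = 1807/15.
New equilibrium: 181 - 2p = -80 + 5.5p, so 261 = 7.5p and p' = 34.8; q' = 181 − 2(34.8) = 111.4.
Change in price: 34.8 − 454/15 = 68/15.

Δp = 68/15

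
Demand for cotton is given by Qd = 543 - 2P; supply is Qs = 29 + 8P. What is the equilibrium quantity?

Set Qd = Qs: 543 - 2P = 29 + 8P.
514 = 10P, so P* = 51.4.
Q* = 543 − 2(51.4) = 440.2.

Q* = 440.2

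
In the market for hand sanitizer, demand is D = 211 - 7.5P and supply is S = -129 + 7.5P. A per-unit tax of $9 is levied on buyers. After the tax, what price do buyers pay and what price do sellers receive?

Buyers pay 163/6, sellers receive 109/6

Pre-tax equilibrium: P* = 68/3, Q* = 41.
Tax on buyers shifts demand to D = 211 − 7.5(P + 9) = 143.5 - 7.5P.
143.5 - 7.5P = -129 + 7.5P gives seller price Ps = 109/6; buyers pay Pb = 109/6 + 9 = 163/6.
New quantity: Q = 211 − 7.5(163/6) = 7.25.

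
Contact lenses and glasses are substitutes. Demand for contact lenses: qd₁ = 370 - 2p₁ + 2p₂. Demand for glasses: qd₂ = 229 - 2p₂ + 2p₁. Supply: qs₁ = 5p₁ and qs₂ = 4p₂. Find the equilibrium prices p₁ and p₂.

Market 1: 370 - 2p₁ + 2p₂ = 5p₁ → 7p₁ - 2p₂ = 370.
Market 2: 6p₂ - 2p₁ = 229.
Eliminating p₂: 6×(1) + 2×(2) gives 38p₁ = 2678, so p₁ = 1339/19.
Back-substitute into (2): p₂ = (229 + 2×1339/19) / 6 = 2343/38.

p₁ = 1339/19, p₂ = 2343/38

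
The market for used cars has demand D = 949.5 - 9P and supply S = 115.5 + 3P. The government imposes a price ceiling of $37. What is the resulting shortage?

Shortage = 390

Equilibrium price would be P* = 69.5, so the ceiling at 37 binds.
At P = 37: D = 949.5 − 9(37) = 616.5, S = 115.5 + 3(37) = 226.5.
Shortage = 616.5 − 226.5 = 390.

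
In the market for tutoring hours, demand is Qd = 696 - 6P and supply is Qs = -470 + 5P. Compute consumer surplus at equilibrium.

Consumer surplus = 300

Equilibrium: 696 - 6P = -470 + 5P gives P* = 106, Q* = 60.
Demand choke price (Qd = 0): P = 116.
CS = ½(116 − 106)(60) = 300.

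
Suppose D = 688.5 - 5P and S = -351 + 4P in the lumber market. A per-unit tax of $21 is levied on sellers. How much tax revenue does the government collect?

Pre-tax equilibrium: P* = 115.5, Q* = 111.
Tax on sellers shifts supply to S = -351 + 4(P − 21) = -435 + 4P.
688.5 - 5P = -435 + 4P gives buyer price Pb = 749/6; sellers receive Ps = 749/6 − 21 = 623/6.
New quantity: Q = 688.5 − 5(749/6) = 193/3.
Revenue = 21 × 193/3 = 1351.

Tax revenue = 1351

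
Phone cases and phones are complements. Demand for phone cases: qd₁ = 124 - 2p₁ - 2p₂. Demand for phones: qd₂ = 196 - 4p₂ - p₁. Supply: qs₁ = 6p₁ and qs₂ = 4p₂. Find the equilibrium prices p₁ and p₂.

Market 1: 124 - 2p₁ - 2p₂ = 6p₁ → 8p₁ + 2p₂ = 124.
Market 2: 8p₂ + p₁ = 196.
Eliminating p₂: 8×(1) − 2×(2) gives 62p₁ = 600, so p₁ = 300/31.
Back-substitute into (2): p₂ = (196 − 1×300/31) / 8 = 722/31.

p₁ = 300/31, p₂ = 722/31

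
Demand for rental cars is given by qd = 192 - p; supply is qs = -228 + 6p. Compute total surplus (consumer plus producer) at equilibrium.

Equilibrium: 192 - p = -228 + 6p gives p* = 60, q* = 132.
Demand choke price: p = 192; supply starts at p = 38.
CS = ½(192 − 60)(132) = 8712; PS = ½(60 − 38)(132) = 1452.

Total surplus = 10164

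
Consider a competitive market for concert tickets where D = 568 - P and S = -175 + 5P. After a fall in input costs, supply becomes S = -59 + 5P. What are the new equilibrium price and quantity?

P' = 104.5, Q' = 463.5

Original equilibrium: P* = 743/6, Q* = 2665/6.
New equilibrium: 568 - P = -59 + 5P, so 627 = 6P and P' = 104.5; Q' = 568 − 1(104.5) = 463.5.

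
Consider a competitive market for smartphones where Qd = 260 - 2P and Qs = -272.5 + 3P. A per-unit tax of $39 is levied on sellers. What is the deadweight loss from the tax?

Pre-tax equilibrium: P* = 106.5, Q* = 47.
Tax on sellers shifts supply to Qs = -272.5 + 3(P − 39) = -389.5 + 3P.
260 - 2P = -389.5 + 3P gives buyer price Pb = 129.9; sellers receive Ps = 129.9 − 39 = 90.9.
New quantity: Q = 260 − 2(129.9) = 0.2.
DWL = ½ × 39 × (47 − 0.2) = 912.6.

Deadweight loss = 912.6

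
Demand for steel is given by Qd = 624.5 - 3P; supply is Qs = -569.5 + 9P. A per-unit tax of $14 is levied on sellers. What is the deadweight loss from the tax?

Pre-tax equilibrium: P* = 99.5, Q* = 326.
Tax on sellers shifts supply to Qs = -569.5 + 9(P − 14) = -695.5 + 9P.
624.5 - 3P = -695.5 + 9P gives buyer price Pb = 110; sellers receive Ps = 110 − 14 = 96.
New quantity: Q = 624.5 − 3(110) = 294.5.
DWL = ½ × 14 × (326 − 294.5) = 220.5.

Deadweight loss = 220.5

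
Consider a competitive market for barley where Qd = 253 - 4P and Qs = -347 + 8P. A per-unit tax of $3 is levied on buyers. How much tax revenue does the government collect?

Pre-tax equilibrium: P* = 50, Q* = 53.
Tax on buyers shifts demand to Qd = 253 − 4(P + 3) = 241 - 4P.
241 - 4P = -347 + 8P gives seller price Ps = 49; buyers pay Pb = 49 + 3 = 52.
New quantity: Q = 253 − 4(52) = 45.
Revenue = 3 × 45 = 135.

Tax revenue = 135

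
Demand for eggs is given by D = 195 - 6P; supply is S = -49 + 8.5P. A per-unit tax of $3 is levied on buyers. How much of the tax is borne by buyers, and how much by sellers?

Buyers bear 51/29, sellers bear 36/29

Pre-tax equilibrium: P* = 488/29, Q* = 2727/29.
Tax on buyers shifts demand to D = 195 − 6(P + 3) = 177 - 6P.
177 - 6P = -49 + 8.5P gives seller price Ps = 452/29; buyers pay Pb = 452/29 + 3 = 539/29.
New quantity: Q = 195 − 6(539/29) = 2421/29.
Buyer burden = 539/29 − 488/29 = 51/29; seller burden = 488/29 − 452/29 = 36/29.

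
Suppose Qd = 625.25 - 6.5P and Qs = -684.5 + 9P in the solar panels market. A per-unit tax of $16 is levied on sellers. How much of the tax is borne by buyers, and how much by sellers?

Buyers bear 288/31, sellers bear 208/31

Pre-tax equilibrium: P* = 84.5, Q* = 76.
Tax on sellers shifts supply to Qs = -684.5 + 9(P − 16) = -828.5 + 9P.
625.25 - 6.5P = -828.5 + 9P gives buyer price Pb = 5815/62; sellers receive Ps = 5815/62 − 16 = 4823/62.
New quantity: Q = 625.25 − 6.5(5815/62) = 484/31.
Buyer burden = 5815/62 − 84.5 = 288/31; seller burden = 84.5 − 4823/62 = 208/31.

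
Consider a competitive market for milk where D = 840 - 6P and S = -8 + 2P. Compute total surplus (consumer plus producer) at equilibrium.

Total surplus = 13872

Equilibrium: 840 - 6P = -8 + 2P gives P* = 106, Q* = 204.
Demand choke price: P = 140; supply starts at P = 4.
CS = ½(140 − 106)(204) = 3468; PS = ½(106 − 4)(204) = 10404.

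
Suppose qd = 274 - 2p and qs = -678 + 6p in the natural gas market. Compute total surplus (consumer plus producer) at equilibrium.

Total surplus = 432

Equilibrium: 274 - 2p = -678 + 6p gives p* = 119, q* = 36.
Demand choke price: p = 137; supply starts at p = 113.
CS = ½(137 − 119)(36) = 324; PS = ½(119 − 113)(36) = 108.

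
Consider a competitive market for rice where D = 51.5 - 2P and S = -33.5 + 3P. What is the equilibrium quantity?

Q* = 17.5

Set D = S: 51.5 - 2P = -33.5 + 3P.
85 = 5P, so P* = 17.
Q* = 51.5 − 2(17) = 17.5.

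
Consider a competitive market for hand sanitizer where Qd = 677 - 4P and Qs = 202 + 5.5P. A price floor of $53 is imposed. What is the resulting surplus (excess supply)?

Surplus = 28.5

Equilibrium price would be P* = 50, so the floor at 53 binds.
At P = 53: Qd = 465, Qs = 493.5.
Surplus = 493.5 − 465 = 28.5.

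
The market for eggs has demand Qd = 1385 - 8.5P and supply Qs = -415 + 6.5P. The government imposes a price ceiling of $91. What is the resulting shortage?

Equilibrium price would be P* = 120, so the ceiling at 91 binds.
At P = 91: Qd = 1385 − 8.5(91) = 611.5, Qs = -415 + 6.5(91) = 176.5.
Shortage = 611.5 − 176.5 = 435.

Shortage = 435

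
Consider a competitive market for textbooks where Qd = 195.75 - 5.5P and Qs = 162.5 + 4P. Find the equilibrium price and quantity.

Set Qd = Qs: 195.75 - 5.5P = 162.5 + 4P.
33.25 = 9.5P, so P* = 3.5.
Q* = 195.75 − 5.5(3.5) = 176.5.

P* = 3.5, Q* = 176.5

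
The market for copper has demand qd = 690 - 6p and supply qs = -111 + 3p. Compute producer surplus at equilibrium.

Producer surplus = 4056

Equilibrium: 690 - 6p = -111 + 3p gives p* = 89, q* = 156.
Supply starts at p = 37 (where qs = 0).
PS = ½(89 − 37)(156) = 4056.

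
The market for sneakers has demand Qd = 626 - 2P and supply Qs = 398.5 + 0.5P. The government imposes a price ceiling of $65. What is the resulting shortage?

Shortage = 65

Equilibrium price would be P* = 91, so the ceiling at 65 binds.
At P = 65: Qd = 626 − 2(65) = 496, Qs = 398.5 + 0.5(65) = 431.
Shortage = 496 − 431 = 65.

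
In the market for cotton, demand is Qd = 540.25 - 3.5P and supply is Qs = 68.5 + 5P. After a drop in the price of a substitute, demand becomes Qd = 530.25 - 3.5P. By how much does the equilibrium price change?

Original equilibrium: P* = 55.5, Q* = 346.
New equilibrium: 530.25 - 3.5P = 68.5 + 5P, so 461.75 = 8.5P and P' = 1847/34; Q' = 530.25 − 3.5(1847/34) = 5782/17.
Change in price: 1847/34 − 55.5 = -20/17.

ΔP = -20/17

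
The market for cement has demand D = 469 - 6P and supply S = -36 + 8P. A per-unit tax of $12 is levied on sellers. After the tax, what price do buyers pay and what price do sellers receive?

Pre-tax equilibrium: P* = 505/14, Q* = 1768/7.
Tax on sellers shifts supply to S = -36 + 8(P − 12) = -132 + 8P.
469 - 6P = -132 + 8P gives buyer price Pb = 601/14; sellers receive Ps = 601/14 − 12 = 433/14.
New quantity: Q = 469 − 6(601/14) = 1480/7.

Buyers pay 601/14, sellers receive 433/14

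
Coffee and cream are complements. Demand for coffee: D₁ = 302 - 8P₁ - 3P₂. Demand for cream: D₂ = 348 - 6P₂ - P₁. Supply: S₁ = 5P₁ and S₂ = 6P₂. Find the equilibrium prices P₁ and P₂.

Market 1: 302 - 8P₁ - 3P₂ = 5P₁ → 13P₁ + 3P₂ = 302.
Market 2: 12P₂ + P₁ = 348.
Eliminating P₂: 12×(1) − 3×(2) gives 153P₁ = 2580, so P₁ = 860/51.
Back-substitute into (2): P₂ = (348 − 1×860/51) / 12 = 4222/153.

P₁ = 860/51, P₂ = 4222/153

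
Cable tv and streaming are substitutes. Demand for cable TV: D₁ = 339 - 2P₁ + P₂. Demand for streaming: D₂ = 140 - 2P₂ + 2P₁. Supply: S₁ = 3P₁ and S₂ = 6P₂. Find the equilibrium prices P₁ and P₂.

Market 1: 339 - 2P₁ + P₂ = 3P₁ → 5P₁ - P₂ = 339.
Market 2: 8P₂ - 2P₁ = 140.
Eliminating P₂: 8×(1) + 1×(2) gives 38P₁ = 2852, so P₁ = 1426/19.
Back-substitute into (2): P₂ = (140 + 2×1426/19) / 8 = 689/19.

P₁ = 1426/19, P₂ = 689/19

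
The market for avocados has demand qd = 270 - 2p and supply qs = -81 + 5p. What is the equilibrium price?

Set qd = qs: 270 - 2p = -81 + 5p.
351 = 7p, so p* = 351/7.
q* = 270 − 2(351/7) = 1188/7.

p* = 351/7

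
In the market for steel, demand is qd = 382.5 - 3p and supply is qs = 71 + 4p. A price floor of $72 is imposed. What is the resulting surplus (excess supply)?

Surplus = 192.5

Equilibrium price would be p* = 44.5, so the floor at 72 binds.
At p = 72: qd = 166.5, qs = 359.
Surplus = 359 − 166.5 = 192.5.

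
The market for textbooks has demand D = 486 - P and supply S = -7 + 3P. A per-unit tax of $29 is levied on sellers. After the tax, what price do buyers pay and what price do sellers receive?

Buyers pay $145, sellers receive $116

Pre-tax equilibrium: P* = 123.25, Q* = 362.75.
Tax on sellers shifts supply to S = -7 + 3(P − 29) = -94 + 3P.
486 - P = -94 + 3P gives buyer price Pb = 145; sellers receive Ps = 145 − 29 = 116.
New quantity: Q = 486 − 1(145) = 341.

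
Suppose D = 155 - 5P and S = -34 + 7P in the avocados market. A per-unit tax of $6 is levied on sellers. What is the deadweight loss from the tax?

Deadweight loss = 52.5

Pre-tax equilibrium: P* = 15.75, Q* = 76.25.
Tax on sellers shifts supply to S = -34 + 7(P − 6) = -76 + 7P.
155 - 5P = -76 + 7P gives buyer price Pb = 19.25; sellers receive Ps = 19.25 − 6 = 13.25.
New quantity: Q = 155 − 5(19.25) = 58.75.
DWL = ½ × 6 × (76.25 − 58.75) = 52.5.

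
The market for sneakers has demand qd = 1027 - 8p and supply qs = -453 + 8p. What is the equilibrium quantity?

q* = 287

Set qd = qs: 1027 - 8p = -453 + 8p.
1480 = 16p, so p* = 92.5.
q* = 1027 − 8(92.5) = 287.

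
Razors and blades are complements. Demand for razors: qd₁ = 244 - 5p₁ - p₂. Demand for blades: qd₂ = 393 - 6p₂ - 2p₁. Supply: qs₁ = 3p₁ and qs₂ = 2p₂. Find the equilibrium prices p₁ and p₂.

Market 1: 244 - 5p₁ - p₂ = 3p₁ → 8p₁ + p₂ = 244.
Market 2: 8p₂ + 2p₁ = 393.
Eliminating p₂: 8×(1) − 1×(2) gives 62p₁ = 1559, so p₁ = 1559/62.
Back-substitute into (2): p₂ = (393 − 2×1559/62) / 8 = 1328/31.

p₁ = 1559/62, p₂ = 1328/31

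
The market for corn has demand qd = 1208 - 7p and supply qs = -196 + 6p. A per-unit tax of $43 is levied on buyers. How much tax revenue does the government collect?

Tax revenue = 175010/13

Pre-tax equilibrium: p* = 108, q* = 452.
Tax on buyers shifts demand to qd = 1208 − 7(p + 43) = 907 - 7p.
907 - 7p = -196 + 6p gives seller price ps = 1103/13; buyers pay pb = 1103/13 + 43 = 1662/13.
New quantity: q = 1208 − 7(1662/13) = 4070/13.
Revenue = 43 × 4070/13 = 175010/13.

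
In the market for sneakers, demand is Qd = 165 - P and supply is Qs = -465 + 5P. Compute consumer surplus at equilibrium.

Equilibrium: 165 - P = -465 + 5P gives P* = 105, Q* = 60.
Demand choke price (Qd = 0): P = 165.
CS = ½(165 − 105)(60) = 1800.

Consumer surplus = 1800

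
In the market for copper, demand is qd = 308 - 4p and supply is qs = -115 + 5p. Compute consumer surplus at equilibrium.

Equilibrium: 308 - 4p = -115 + 5p gives p* = 47, q* = 120.
Demand choke price (qd = 0): p = 77.
CS = ½(77 − 47)(120) = 1800.

Consumer surplus = 1800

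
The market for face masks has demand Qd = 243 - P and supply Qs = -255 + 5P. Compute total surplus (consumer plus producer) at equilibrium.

Total surplus = 15360

Equilibrium: 243 - P = -255 + 5P gives P* = 83, Q* = 160.
Demand choke price: P = 243; supply starts at P = 51.
CS = ½(243 − 83)(160) = 12800; PS = ½(83 − 51)(160) = 2560.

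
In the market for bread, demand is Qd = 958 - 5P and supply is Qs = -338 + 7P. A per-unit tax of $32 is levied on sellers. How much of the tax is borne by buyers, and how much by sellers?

Pre-tax equilibrium: P* = 108, Q* = 418.
Tax on sellers shifts supply to Qs = -338 + 7(P − 32) = -562 + 7P.
958 - 5P = -562 + 7P gives buyer price Pb = 380/3; sellers receive Ps = 380/3 − 32 = 284/3.
New quantity: Q = 958 − 5(380/3) = 974/3.
Buyer burden = 380/3 − 108 = 56/3; seller burden = 108 − 284/3 = 40/3.

Buyers bear 56/3, sellers bear 40/3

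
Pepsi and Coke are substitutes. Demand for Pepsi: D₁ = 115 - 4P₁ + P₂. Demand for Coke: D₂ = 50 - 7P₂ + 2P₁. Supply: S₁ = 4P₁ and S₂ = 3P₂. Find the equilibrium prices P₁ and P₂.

Market 1: 115 - 4P₁ + P₂ = 4P₁ → 8P₁ - P₂ = 115.
Market 2: 10P₂ - 2P₁ = 50.
Eliminating P₂: 10×(1) + 1×(2) gives 78P₁ = 1200, so P₁ = 200/13.
Back-substitute into (2): P₂ = (50 + 2×200/13) / 10 = 105/13.

P₁ = 200/13, P₂ = 105/13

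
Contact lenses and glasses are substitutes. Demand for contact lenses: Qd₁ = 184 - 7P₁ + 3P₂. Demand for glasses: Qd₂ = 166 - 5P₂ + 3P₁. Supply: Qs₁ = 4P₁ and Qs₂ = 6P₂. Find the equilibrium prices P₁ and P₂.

P₁ = 1261/56, P₂ = 1189/56

Market 1: 184 - 7P₁ + 3P₂ = 4P₁ → 11P₁ - 3P₂ = 184.
Market 2: 11P₂ - 3P₁ = 166.
Eliminating P₂: 11×(1) + 3×(2) gives 112P₁ = 2522, so P₁ = 1261/56.
Back-substitute into (2): P₂ = (166 + 3×1261/56) / 11 = 1189/56.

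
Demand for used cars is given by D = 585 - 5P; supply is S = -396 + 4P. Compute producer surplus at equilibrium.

Producer surplus = 200

Equilibrium: 585 - 5P = -396 + 4P gives P* = 109, Q* = 40.
Supply starts at P = 99 (where S = 0).
PS = ½(109 − 99)(40) = 200.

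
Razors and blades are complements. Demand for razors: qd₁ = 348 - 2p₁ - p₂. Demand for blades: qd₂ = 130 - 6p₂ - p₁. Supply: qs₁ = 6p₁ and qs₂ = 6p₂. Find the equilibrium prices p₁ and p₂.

Market 1: 348 - 2p₁ - p₂ = 6p₁ → 8p₁ + p₂ = 348.
Market 2: 12p₂ + p₁ = 130.
Eliminating p₂: 12×(1) − 1×(2) gives 95p₁ = 4046, so p₁ = 4046/95.
Back-substitute into (2): p₂ = (130 − 1×4046/95) / 12 = 692/95.

p₁ = 4046/95, p₂ = 692/95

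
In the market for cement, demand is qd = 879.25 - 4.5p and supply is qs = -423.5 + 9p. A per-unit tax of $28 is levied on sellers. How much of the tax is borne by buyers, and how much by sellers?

Pre-tax equilibrium: p* = 96.5, q* = 445.
Tax on sellers shifts supply to qs = -423.5 + 9(p − 28) = -675.5 + 9p.
879.25 - 4.5p = -675.5 + 9p gives buyer price pb = 691/6; sellers receive ps = 691/6 − 28 = 523/6.
New quantity: q = 879.25 − 4.5(691/6) = 361.
Buyer burden = 691/6 − 96.5 = 56/3; seller burden = 96.5 − 523/6 = 28/3.

Buyers bear 56/3, sellers bear 28/3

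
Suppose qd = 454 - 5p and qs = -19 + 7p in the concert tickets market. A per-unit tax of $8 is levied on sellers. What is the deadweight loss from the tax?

Deadweight loss = 280/3

Pre-tax equilibrium: p* = 473/12, q* = 3083/12.
Tax on sellers shifts supply to qs = -19 + 7(p − 8) = -75 + 7p.
454 - 5p = -75 + 7p gives buyer price pb = 529/12; sellers receive ps = 529/12 − 8 = 433/12.
New quantity: q = 454 − 5(529/12) = 2803/12.
DWL = ½ × 8 × (3083/12 − 2803/12) = 280/3.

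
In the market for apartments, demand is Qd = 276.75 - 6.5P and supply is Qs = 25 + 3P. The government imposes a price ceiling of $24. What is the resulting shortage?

Equilibrium price would be P* = 26.5, so the ceiling at 24 binds.
At P = 24: Qd = 276.75 − 6.5(24) = 120.75, Qs = 25 + 3(24) = 97.
Shortage = 120.75 − 97 = 23.75.

Shortage = 23.75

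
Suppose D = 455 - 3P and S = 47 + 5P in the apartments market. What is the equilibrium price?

P* = 51

Set D = S: 455 - 3P = 47 + 5P.
408 = 8P, so P* = 51.
Q* = 455 − 3(51) = 302.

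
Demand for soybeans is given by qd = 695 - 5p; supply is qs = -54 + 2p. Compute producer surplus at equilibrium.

Equilibrium: 695 - 5p = -54 + 2p gives p* = 107, q* = 160.
Supply starts at p = 27 (where qs = 0).
PS = ½(107 − 27)(160) = 6400.

Producer surplus = 6400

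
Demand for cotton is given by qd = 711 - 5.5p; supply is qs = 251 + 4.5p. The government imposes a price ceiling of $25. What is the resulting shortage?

Equilibrium price would be p* = 46, so the ceiling at 25 binds.
At p = 25: qd = 711 − 5.5(25) = 573.5, qs = 251 + 4.5(25) = 363.5.
Shortage = 573.5 − 363.5 = 210.

Shortage = 210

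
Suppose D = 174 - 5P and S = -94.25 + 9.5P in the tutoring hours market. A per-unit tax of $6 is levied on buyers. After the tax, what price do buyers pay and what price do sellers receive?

Buyers pay 1301/58, sellers receive 953/58

Pre-tax equilibrium: P* = 18.5, Q* = 81.5.
Tax on buyers shifts demand to D = 174 − 5(P + 6) = 144 - 5P.
144 - 5P = -94.25 + 9.5P gives seller price Ps = 953/58; buyers pay Pb = 953/58 + 6 = 1301/58.
New quantity: Q = 174 − 5(1301/58) = 3587/58.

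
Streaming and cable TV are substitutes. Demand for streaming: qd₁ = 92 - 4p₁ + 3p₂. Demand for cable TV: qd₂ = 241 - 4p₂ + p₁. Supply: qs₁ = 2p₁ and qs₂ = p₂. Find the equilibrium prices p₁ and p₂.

p₁ = 1183/27, p₂ = 1538/27

Market 1: 92 - 4p₁ + 3p₂ = 2p₁ → 6p₁ - 3p₂ = 92.
Market 2: 5p₂ - p₁ = 241.
Eliminating p₂: 5×(1) + 3×(2) gives 27p₁ = 1183, so p₁ = 1183/27.
Back-substitute into (2): p₂ = (241 + 1×1183/27) / 5 = 1538/27.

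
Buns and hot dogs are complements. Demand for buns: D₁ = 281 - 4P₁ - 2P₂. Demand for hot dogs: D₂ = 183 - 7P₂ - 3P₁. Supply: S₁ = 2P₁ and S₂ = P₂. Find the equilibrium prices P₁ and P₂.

P₁ = 941/21, P₂ = 85/14

Market 1: 281 - 4P₁ - 2P₂ = 2P₁ → 6P₁ + 2P₂ = 281.
Market 2: 8P₂ + 3P₁ = 183.
Eliminating P₂: 8×(1) − 2×(2) gives 42P₁ = 1882, so P₁ = 941/21.
Back-substitute into (2): P₂ = (183 − 3×941/21) / 8 = 85/14.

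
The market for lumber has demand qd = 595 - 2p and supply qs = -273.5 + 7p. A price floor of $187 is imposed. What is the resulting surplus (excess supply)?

Equilibrium price would be p* = 96.5, so the floor at 187 binds.
At p = 187: qd = 221, qs = 1035.5.
Surplus = 1035.5 − 221 = 814.5.

Surplus = 814.5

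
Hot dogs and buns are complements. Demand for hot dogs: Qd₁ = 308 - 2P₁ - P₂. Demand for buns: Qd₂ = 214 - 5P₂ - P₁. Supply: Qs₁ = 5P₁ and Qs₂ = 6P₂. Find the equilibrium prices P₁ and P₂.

P₁ = 1587/38, P₂ = 595/38

Market 1: 308 - 2P₁ - P₂ = 5P₁ → 7P₁ + P₂ = 308.
Market 2: 11P₂ + P₁ = 214.
Eliminating P₂: 11×(1) − 1×(2) gives 76P₁ = 3174, so P₁ = 1587/38.
Back-substitute into (2): P₂ = (214 − 1×1587/38) / 11 = 595/38.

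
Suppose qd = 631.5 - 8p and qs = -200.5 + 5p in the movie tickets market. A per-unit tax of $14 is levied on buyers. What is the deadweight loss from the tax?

Pre-tax equilibrium: p* = 64, q* = 119.5.
Tax on buyers shifts demand to qd = 631.5 − 8(p + 14) = 519.5 - 8p.
519.5 - 8p = -200.5 + 5p gives seller price ps = 720/13; buyers pay pb = 720/13 + 14 = 902/13.
New quantity: q = 631.5 − 8(902/13) = 1987/26.
DWL = ½ × 14 × (119.5 − 1987/26) = 3920/13.

Deadweight loss = 3920/13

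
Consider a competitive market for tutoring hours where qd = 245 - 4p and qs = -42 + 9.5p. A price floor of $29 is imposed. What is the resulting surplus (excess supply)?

Surplus = 104.5

Equilibrium price would be p* = 574/27, so the floor at 29 binds.
At p = 29: qd = 129, qs = 233.5.
Surplus = 233.5 − 129 = 104.5.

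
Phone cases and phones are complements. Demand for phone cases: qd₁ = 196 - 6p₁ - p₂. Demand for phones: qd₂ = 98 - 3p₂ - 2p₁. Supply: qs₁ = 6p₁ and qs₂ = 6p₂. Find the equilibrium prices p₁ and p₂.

Market 1: 196 - 6p₁ - p₂ = 6p₁ → 12p₁ + p₂ = 196.
Market 2: 9p₂ + 2p₁ = 98.
Eliminating p₂: 9×(1) − 1×(2) gives 106p₁ = 1666, so p₁ = 833/53.
Back-substitute into (2): p₂ = (98 − 2×833/53) / 9 = 392/53.

p₁ = 833/53, p₂ = 392/53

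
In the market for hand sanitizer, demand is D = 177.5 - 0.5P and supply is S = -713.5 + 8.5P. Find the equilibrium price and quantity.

P* = 99, Q* = 128

Set D = S: 177.5 - 0.5P = -713.5 + 8.5P.
891 = 9P, so P* = 99.
Q* = 177.5 − 0.5(99) = 128.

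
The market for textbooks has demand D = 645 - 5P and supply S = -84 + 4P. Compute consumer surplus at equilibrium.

Equilibrium: 645 - 5P = -84 + 4P gives P* = 81, Q* = 240.
Demand choke price (D = 0): P = 129.
CS = ½(129 − 81)(240) = 5760.

Consumer surplus = 5760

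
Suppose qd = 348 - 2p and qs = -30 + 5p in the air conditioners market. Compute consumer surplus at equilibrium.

Consumer surplus = 14400

Equilibrium: 348 - 2p = -30 + 5p gives p* = 54, q* = 240.
Demand choke price (qd = 0): p = 174.
CS = ½(174 − 54)(240) = 14400.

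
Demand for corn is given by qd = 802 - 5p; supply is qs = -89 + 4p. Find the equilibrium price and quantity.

p* = 99, q* = 307

Set qd = qs: 802 - 5p = -89 + 4p.
891 = 9p, so p* = 99.
q* = 802 − 5(99) = 307.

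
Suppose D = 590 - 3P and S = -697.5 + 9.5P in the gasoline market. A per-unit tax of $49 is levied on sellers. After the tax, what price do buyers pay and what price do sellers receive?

Buyers pay $140.24, sellers receive $91.24

Pre-tax equilibrium: P* = 103, Q* = 281.
Tax on sellers shifts supply to S = -697.5 + 9.5(P − 49) = -1163 + 9.5P.
590 - 3P = -1163 + 9.5P gives buyer price Pb = 140.24; sellers receive Ps = 140.24 − 49 = 91.24.
New quantity: Q = 590 − 3(140.24) = 169.28.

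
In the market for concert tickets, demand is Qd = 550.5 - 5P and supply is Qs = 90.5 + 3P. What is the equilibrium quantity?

Q* = 263

Set Qd = Qs: 550.5 - 5P = 90.5 + 3P.
460 = 8P, so P* = 57.5.
Q* = 550.5 − 5(57.5) = 263.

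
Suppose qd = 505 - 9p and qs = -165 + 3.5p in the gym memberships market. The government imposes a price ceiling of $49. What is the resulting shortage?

Shortage = 57.5

Equilibrium price would be p* = 53.6, so the ceiling at 49 binds.
At p = 49: qd = 505 − 9(49) = 64, qs = -165 + 3.5(49) = 6.5.
Shortage = 64 − 6.5 = 57.5.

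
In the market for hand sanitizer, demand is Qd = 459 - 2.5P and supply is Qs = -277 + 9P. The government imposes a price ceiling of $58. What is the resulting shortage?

Equilibrium price would be P* = 64, so the ceiling at 58 binds.
At P = 58: Qd = 459 − 2.5(58) = 314, Qs = -277 + 9(58) = 245.
Shortage = 314 − 245 = 69.

Shortage = 69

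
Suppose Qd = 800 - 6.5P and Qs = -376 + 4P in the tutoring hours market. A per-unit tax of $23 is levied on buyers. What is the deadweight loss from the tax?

Deadweight loss = 13754/21

Pre-tax equilibrium: P* = 112, Q* = 72.
Tax on buyers shifts demand to Qd = 800 − 6.5(P + 23) = 650.5 - 6.5P.
650.5 - 6.5P = -376 + 4P gives seller price Ps = 2053/21; buyers pay Pb = 2053/21 + 23 = 2536/21.
New quantity: Q = 800 − 6.5(2536/21) = 316/21.
DWL = ½ × 23 × (72 − 316/21) = 13754/21.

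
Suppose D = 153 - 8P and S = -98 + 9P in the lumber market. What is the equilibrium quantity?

Q* = 593/17

Set D = S: 153 - 8P = -98 + 9P.
251 = 17P, so P* = 251/17.
Q* = 153 − 8(251/17) = 593/17.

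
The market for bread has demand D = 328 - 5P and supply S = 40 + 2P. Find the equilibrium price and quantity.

Set D = S: 328 - 5P = 40 + 2P.
288 = 7P, so P* = 288/7.
Q* = 328 − 5(288/7) = 856/7.

P* = 288/7, Q* = 856/7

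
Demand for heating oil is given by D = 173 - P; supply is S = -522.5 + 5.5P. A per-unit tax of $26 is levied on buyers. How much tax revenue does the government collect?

Pre-tax equilibrium: P* = 107, Q* = 66.
Tax on buyers shifts demand to D = 173 − 1(P + 26) = 147 - P.
147 - P = -522.5 + 5.5P gives seller price Ps = 103; buyers pay Pb = 103 + 26 = 129.
New quantity: Q = 173 − 1(129) = 44.
Revenue = 26 × 44 = 1144.

Tax revenue = 1144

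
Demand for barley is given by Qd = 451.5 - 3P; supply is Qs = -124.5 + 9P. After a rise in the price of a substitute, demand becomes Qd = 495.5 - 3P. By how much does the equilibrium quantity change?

Original equilibrium: P* = 48, Q* = 307.5.
New equilibrium: 495.5 - 3P = -124.5 + 9P, so 620 = 12P and P' = 155/3; Q' = 495.5 − 3(155/3) = 340.5.
Change in quantity: 340.5 − 307.5 = 33.

ΔQ = 33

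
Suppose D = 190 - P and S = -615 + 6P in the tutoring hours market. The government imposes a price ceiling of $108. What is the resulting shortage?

Equilibrium price would be P* = 115, so the ceiling at 108 binds.
At P = 108: D = 190 − 1(108) = 82, S = -615 + 6(108) = 33.
Shortage = 82 − 33 = 49.

Shortage = 49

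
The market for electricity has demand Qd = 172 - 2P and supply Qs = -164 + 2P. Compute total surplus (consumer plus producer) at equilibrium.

Total surplus = 8

Equilibrium: 172 - 2P = -164 + 2P gives P* = 84, Q* = 4.
Demand choke price: P = 86; supply starts at P = 82.
CS = ½(86 − 84)(4) = 4; PS = ½(84 − 82)(4) = 4.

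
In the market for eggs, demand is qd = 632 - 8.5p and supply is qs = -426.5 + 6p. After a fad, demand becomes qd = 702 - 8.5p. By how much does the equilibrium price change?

Original equilibrium: p* = 73, q* = 11.5.
New equilibrium: 702 - 8.5p = -426.5 + 6p, so 1128.5 = 14.5p and p' = 2257/29; q' = 702 − 8.5(2257/29) = 2347/58.
Change in price: 2257/29 − 73 = 140/29.

Δp = 140/29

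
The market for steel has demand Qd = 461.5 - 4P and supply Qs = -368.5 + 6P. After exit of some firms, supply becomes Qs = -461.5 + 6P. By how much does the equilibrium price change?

Original equilibrium: P* = 83, Q* = 129.5.
New equilibrium: 461.5 - 4P = -461.5 + 6P, so 923 = 10P and P' = 92.3; Q' = 461.5 − 4(92.3) = 92.3.
Change in price: 92.3 − 83 = 9.3.

ΔP = 9.3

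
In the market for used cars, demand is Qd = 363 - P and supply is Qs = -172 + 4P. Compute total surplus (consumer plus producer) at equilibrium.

Total surplus = 40960

Equilibrium: 363 - P = -172 + 4P gives P* = 107, Q* = 256.
Demand choke price: P = 363; supply starts at P = 43.
CS = ½(363 − 107)(256) = 32768; PS = ½(107 − 43)(256) = 8192.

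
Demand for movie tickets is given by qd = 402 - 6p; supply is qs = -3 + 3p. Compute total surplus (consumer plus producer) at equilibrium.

Equilibrium: 402 - 6p = -3 + 3p gives p* = 45, q* = 132.
Demand choke price: p = 67; supply starts at p = 1.
CS = ½(67 − 45)(132) = 1452; PS = ½(45 − 1)(132) = 2904.

Total surplus = 4356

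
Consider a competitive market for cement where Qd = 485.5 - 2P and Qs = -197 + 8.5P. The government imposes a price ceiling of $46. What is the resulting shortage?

Equilibrium price would be P* = 65, so the ceiling at 46 binds.
At P = 46: Qd = 485.5 − 2(46) = 393.5, Qs = -197 + 8.5(46) = 194.
Shortage = 393.5 − 194 = 199.5.

Shortage = 199.5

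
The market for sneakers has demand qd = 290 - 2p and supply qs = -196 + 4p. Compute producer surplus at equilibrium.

Producer surplus = 2048

Equilibrium: 290 - 2p = -196 + 4p gives p* = 81, q* = 128.
Supply starts at p = 49 (where qs = 0).
PS = ½(81 − 49)(128) = 2048.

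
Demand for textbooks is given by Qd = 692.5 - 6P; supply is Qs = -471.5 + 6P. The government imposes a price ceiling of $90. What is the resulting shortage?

Equilibrium price would be P* = 97, so the ceiling at 90 binds.
At P = 90: Qd = 692.5 − 6(90) = 152.5, Qs = -471.5 + 6(90) = 68.5.
Shortage = 152.5 − 68.5 = 84.

Shortage = 84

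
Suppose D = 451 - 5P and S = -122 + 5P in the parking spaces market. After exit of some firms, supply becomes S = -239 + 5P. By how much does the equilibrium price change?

ΔP = 11.7

Original equilibrium: P* = 57.3, Q* = 164.5.
New equilibrium: 451 - 5P = -239 + 5P, so 690 = 10P and P' = 69; Q' = 451 − 5(69) = 106.
Change in price: 69 − 57.3 = 11.7.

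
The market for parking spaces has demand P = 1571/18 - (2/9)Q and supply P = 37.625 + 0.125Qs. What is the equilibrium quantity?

Set the two price expressions equal: 1571/18 - (2/9)Q = 37.625 + 0.125Q.
3575/72 = (25/72)Q, so Q* = 143.
P* = 1571/18 − (2/9)(143) = 55.5.

Q* = 143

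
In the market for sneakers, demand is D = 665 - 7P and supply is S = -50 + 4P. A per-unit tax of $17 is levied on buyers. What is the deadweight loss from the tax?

Pre-tax equilibrium: P* = 65, Q* = 210.
Tax on buyers shifts demand to D = 665 − 7(P + 17) = 546 - 7P.
546 - 7P = -50 + 4P gives seller price Ps = 596/11; buyers pay Pb = 596/11 + 17 = 783/11.
New quantity: Q = 665 − 7(783/11) = 1834/11.
DWL = ½ × 17 × (210 − 1834/11) = 4046/11.

Deadweight loss = 4046/11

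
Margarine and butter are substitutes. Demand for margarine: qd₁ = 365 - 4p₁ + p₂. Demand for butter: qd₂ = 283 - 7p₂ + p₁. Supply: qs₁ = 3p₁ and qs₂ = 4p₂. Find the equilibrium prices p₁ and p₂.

Market 1: 365 - 4p₁ + p₂ = 3p₁ → 7p₁ - p₂ = 365.
Market 2: 11p₂ - p₁ = 283.
Eliminating p₂: 11×(1) + 1×(2) gives 76p₁ = 4298, so p₁ = 2149/38.
Back-substitute into (2): p₂ = (283 + 1×2149/38) / 11 = 1173/38.

p₁ = 2149/38, p₂ = 1173/38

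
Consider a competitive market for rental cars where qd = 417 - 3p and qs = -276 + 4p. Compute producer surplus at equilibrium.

Producer surplus = 1800

Equilibrium: 417 - 3p = -276 + 4p gives p* = 99, q* = 120.
Supply starts at p = 69 (where qs = 0).
PS = ½(99 − 69)(120) = 1800.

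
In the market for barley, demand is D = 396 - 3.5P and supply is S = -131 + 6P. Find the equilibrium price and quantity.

Set D = S: 396 - 3.5P = -131 + 6P.
527 = 9.5P, so P* = 1054/19.
Q* = 396 − 3.5(1054/19) = 3835/19.

P* = 1054/19, Q* = 3835/19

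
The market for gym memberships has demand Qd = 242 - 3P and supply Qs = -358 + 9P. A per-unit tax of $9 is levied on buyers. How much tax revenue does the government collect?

Pre-tax equilibrium: P* = 50, Q* = 92.
Tax on buyers shifts demand to Qd = 242 − 3(P + 9) = 215 - 3P.
215 - 3P = -358 + 9P gives seller price Ps = 47.75; buyers pay Pb = 47.75 + 9 = 56.75.
New quantity: Q = 242 − 3(56.75) = 71.75.
Revenue = 9 × 71.75 = 645.75.

Tax revenue = 645.75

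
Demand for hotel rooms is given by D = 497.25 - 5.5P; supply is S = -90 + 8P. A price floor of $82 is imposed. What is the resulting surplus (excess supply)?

Surplus = 519.75

Equilibrium price would be P* = 43.5, so the floor at 82 binds.
At P = 82: D = 46.25, S = 566.
Surplus = 566 − 46.25 = 519.75.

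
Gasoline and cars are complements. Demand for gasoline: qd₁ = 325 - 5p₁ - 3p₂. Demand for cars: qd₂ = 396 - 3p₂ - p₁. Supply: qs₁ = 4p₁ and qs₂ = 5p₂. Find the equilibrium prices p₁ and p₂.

p₁ = 1412/69, p₂ = 3239/69

Market 1: 325 - 5p₁ - 3p₂ = 4p₁ → 9p₁ + 3p₂ = 325.
Market 2: 8p₂ + p₁ = 396.
Eliminating p₂: 8×(1) − 3×(2) gives 69p₁ = 1412, so p₁ = 1412/69.
Back-substitute into (2): p₂ = (396 − 1×1412/69) / 8 = 3239/69.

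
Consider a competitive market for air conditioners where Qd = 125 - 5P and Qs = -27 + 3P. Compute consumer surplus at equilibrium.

Equilibrium: 125 - 5P = -27 + 3P gives P* = 19, Q* = 30.
Demand choke price (Qd = 0): P = 25.
CS = ½(25 − 19)(30) = 90.

Consumer surplus = 90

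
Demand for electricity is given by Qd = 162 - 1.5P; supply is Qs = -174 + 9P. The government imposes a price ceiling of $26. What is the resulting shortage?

Shortage = 63

Equilibrium price would be P* = 32, so the ceiling at 26 binds.
At P = 26: Qd = 162 − 1.5(26) = 123, Qs = -174 + 9(26) = 60.
Shortage = 123 − 60 = 63.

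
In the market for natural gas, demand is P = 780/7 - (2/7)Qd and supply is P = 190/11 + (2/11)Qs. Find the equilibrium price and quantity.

Set the two price expressions equal: 780/7 - (2/7)Q = 190/11 + (2/11)Q.
7250/77 = (36/77)Q, so Q* = 3625/18.
P* = 780/7 − (2/7)(3625/18) = 485/9.

P* = 485/9, Q* = 3625/18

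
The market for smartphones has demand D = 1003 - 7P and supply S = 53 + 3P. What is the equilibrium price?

Set D = S: 1003 - 7P = 53 + 3P.
950 = 10P, so P* = 95.
Q* = 1003 − 7(95) = 338.

P* = 95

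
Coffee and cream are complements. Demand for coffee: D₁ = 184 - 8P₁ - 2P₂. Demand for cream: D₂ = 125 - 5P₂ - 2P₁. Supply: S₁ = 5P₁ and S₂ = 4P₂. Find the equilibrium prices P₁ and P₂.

P₁ = 1406/113, P₂ = 1257/113

Market 1: 184 - 8P₁ - 2P₂ = 5P₁ → 13P₁ + 2P₂ = 184.
Market 2: 9P₂ + 2P₁ = 125.
Eliminating P₂: 9×(1) − 2×(2) gives 113P₁ = 1406, so P₁ = 1406/113.
Back-substitute into (2): P₂ = (125 − 2×1406/113) / 9 = 1257/113.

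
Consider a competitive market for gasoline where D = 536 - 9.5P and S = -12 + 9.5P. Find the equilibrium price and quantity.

P* = 548/19, Q* = 262

Set D = S: 536 - 9.5P = -12 + 9.5P.
548 = 19P, so P* = 548/19.
Q* = 536 − 9.5(548/19) = 262.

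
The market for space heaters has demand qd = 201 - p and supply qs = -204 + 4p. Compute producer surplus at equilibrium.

Producer surplus = 1800

Equilibrium: 201 - p = -204 + 4p gives p* = 81, q* = 120.
Supply starts at p = 51 (where qs = 0).
PS = ½(81 − 51)(120) = 1800.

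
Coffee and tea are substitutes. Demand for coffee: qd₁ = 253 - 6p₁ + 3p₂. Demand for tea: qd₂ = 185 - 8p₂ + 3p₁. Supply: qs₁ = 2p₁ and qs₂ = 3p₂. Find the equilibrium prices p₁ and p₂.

Market 1: 253 - 6p₁ + 3p₂ = 2p₁ → 8p₁ - 3p₂ = 253.
Market 2: 11p₂ - 3p₁ = 185.
Eliminating p₂: 11×(1) + 3×(2) gives 79p₁ = 3338, so p₁ = 3338/79.
Back-substitute into (2): p₂ = (185 + 3×3338/79) / 11 = 2239/79.

p₁ = 3338/79, p₂ = 2239/79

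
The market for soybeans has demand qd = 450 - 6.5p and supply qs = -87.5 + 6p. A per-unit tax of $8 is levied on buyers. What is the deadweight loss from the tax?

Pre-tax equilibrium: p* = 43, q* = 170.5.
Tax on buyers shifts demand to qd = 450 − 6.5(p + 8) = 398 - 6.5p.
398 - 6.5p = -87.5 + 6p gives seller price ps = 38.84; buyers pay pb = 38.84 + 8 = 46.84.
New quantity: q = 450 − 6.5(46.84) = 145.54.
DWL = ½ × 8 × (170.5 − 145.54) = 99.84.

Deadweight loss = 99.84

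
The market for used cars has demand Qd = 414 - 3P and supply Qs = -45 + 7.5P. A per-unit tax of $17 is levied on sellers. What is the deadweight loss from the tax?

Pre-tax equilibrium: P* = 306/7, Q* = 1980/7.
Tax on sellers shifts supply to Qs = -45 + 7.5(P − 17) = -172.5 + 7.5P.
414 - 3P = -172.5 + 7.5P gives buyer price Pb = 391/7; sellers receive Ps = 391/7 − 17 = 272/7.
New quantity: Q = 414 − 3(391/7) = 1725/7.
DWL = ½ × 17 × (1980/7 − 1725/7) = 4335/14.

Deadweight loss = 4335/14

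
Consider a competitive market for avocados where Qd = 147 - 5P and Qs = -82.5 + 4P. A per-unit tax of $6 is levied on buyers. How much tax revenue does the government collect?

Pre-tax equilibrium: P* = 25.5, Q* = 19.5.
Tax on buyers shifts demand to Qd = 147 − 5(P + 6) = 117 - 5P.
117 - 5P = -82.5 + 4P gives seller price Ps = 133/6; buyers pay Pb = 133/6 + 6 = 169/6.
New quantity: Q = 147 − 5(169/6) = 37/6.
Revenue = 6 × 37/6 = 37.

Tax revenue = 37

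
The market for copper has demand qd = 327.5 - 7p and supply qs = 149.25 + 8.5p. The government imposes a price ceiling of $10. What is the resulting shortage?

Shortage = 23.25

Equilibrium price would be p* = 11.5, so the ceiling at 10 binds.
At p = 10: qd = 327.5 − 7(10) = 257.5, qs = 149.25 + 8.5(10) = 234.25.
Shortage = 257.5 − 234.25 = 23.25.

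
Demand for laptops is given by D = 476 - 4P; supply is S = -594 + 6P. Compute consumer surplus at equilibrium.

Consumer surplus = 288

Equilibrium: 476 - 4P = -594 + 6P gives P* = 107, Q* = 48.
Demand choke price (D = 0): P = 119.
CS = ½(119 − 107)(48) = 288.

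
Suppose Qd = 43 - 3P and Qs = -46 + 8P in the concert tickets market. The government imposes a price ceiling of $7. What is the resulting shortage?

Shortage = 12

Equilibrium price would be P* = 89/11, so the ceiling at 7 binds.
At P = 7: Qd = 43 − 3(7) = 22, Qs = -46 + 8(7) = 10.
Shortage = 22 − 10 = 12.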